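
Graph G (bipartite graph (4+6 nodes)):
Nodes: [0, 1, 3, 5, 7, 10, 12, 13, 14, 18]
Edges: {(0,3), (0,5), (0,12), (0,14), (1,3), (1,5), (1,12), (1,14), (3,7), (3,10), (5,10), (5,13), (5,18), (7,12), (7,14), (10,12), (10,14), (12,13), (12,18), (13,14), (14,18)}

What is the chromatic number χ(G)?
χ(G) = 2

Clique number ω(G) = 2 (lower bound: χ ≥ ω).
The graph is bipartite (no odd cycle), so 2 colors suffice: χ(G) = 2.
A valid 2-coloring: color 1: [3, 5, 12, 14]; color 2: [0, 1, 7, 10, 13, 18].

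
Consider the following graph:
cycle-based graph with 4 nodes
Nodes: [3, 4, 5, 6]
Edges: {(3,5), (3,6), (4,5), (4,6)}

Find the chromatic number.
χ(G) = 2

Clique number ω(G) = 2 (lower bound: χ ≥ ω).
The graph is bipartite (no odd cycle), so 2 colors suffice: χ(G) = 2.
A valid 2-coloring: color 1: [3, 4]; color 2: [5, 6].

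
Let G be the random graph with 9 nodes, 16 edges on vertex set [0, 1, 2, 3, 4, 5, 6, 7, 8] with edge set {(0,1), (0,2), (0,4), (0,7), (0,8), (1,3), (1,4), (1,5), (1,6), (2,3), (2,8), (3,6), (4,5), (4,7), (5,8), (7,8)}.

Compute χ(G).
Clique number ω(G) = 3 (lower bound: χ ≥ ω).
The clique on [0, 2, 8] has size 3, forcing χ ≥ 3, and the coloring below uses 3 colors, so χ(G) = 3.
A valid 3-coloring: color 1: [0, 3, 5]; color 2: [1, 2, 7]; color 3: [4, 6, 8].

χ(G) = 3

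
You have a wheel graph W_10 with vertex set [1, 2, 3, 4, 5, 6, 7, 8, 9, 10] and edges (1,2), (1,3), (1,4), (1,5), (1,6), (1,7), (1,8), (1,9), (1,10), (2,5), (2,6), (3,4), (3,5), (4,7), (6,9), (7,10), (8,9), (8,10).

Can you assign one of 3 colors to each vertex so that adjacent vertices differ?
No, G is not 3-colorable

Odd cycle [9, 8, 10, 7, 4, 3, 5, 2, 6] needs 3 colors (χ ≥ 3).
Vertex 1 is adjacent to every vertex of [2, 3, 4, 5, 6, 7, 8, 9, 10], which already need 3 colors among themselves, so 1 needs a new color (χ ≥ 4).
Hence χ(G) ≥ 4 > 3, so no proper 3-coloring exists.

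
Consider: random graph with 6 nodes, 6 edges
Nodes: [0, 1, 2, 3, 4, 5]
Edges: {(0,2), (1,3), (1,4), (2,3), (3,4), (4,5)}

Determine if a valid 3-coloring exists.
A valid 3-coloring: color 1: [2, 4]; color 2: [0, 3, 5]; color 3: [1].
(χ(G) = 3 ≤ 3.)

Yes, G is 3-colorable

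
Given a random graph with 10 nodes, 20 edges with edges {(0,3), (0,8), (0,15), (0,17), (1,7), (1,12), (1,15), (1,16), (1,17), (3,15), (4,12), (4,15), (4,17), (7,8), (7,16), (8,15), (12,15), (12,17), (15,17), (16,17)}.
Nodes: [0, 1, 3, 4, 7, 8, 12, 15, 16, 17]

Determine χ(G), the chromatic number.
χ(G) = 4

Clique number ω(G) = 4 (lower bound: χ ≥ ω).
The clique on [1, 12, 15, 17] has size 4, forcing χ ≥ 4, and the coloring below uses 4 colors, so χ(G) = 4.
A valid 4-coloring: color 1: [15, 16]; color 2: [3, 8, 17]; color 3: [0, 1, 4]; color 4: [7, 12].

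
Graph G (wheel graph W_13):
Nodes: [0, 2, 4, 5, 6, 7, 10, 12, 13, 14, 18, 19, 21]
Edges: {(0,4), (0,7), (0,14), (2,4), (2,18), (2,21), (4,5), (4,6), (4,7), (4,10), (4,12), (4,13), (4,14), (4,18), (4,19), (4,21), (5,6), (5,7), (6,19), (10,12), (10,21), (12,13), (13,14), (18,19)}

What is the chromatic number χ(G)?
χ(G) = 3

Clique number ω(G) = 3 (lower bound: χ ≥ ω).
The clique on [0, 4, 14] has size 3, forcing χ ≥ 3, and the coloring below uses 3 colors, so χ(G) = 3.
A valid 3-coloring: color 1: [4]; color 2: [0, 2, 5, 10, 13, 19]; color 3: [6, 7, 12, 14, 18, 21].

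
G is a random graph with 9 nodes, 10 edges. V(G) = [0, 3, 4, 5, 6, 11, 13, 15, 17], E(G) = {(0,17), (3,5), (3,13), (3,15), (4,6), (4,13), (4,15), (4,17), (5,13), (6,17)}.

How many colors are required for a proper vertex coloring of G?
χ(G) = 3

Clique number ω(G) = 3 (lower bound: χ ≥ ω).
The clique on [3, 5, 13] has size 3, forcing χ ≥ 3, and the coloring below uses 3 colors, so χ(G) = 3.
A valid 3-coloring: color 1: [0, 3, 4, 11]; color 2: [13, 15, 17]; color 3: [5, 6].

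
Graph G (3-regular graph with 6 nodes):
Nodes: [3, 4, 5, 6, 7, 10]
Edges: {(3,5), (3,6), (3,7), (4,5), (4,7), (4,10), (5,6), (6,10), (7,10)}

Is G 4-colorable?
Yes, G is 4-colorable

A valid 4-coloring: color 1: [5, 7]; color 2: [4, 6]; color 3: [3, 10].
(χ(G) = 3 ≤ 4.)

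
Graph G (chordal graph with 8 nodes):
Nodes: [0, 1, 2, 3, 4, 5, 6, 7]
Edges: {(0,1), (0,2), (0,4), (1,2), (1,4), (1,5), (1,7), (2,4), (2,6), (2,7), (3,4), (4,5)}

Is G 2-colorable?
The clique on vertices [0, 1, 2, 4] has size 4 > 2, so it alone needs 4 colors.

No, G is not 2-colorable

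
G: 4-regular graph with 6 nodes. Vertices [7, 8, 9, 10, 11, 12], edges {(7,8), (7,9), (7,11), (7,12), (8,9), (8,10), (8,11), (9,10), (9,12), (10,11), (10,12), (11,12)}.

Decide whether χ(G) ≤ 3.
A valid 3-coloring: color 1: [8, 12]; color 2: [9, 11]; color 3: [7, 10].
(χ(G) = 3 ≤ 3.)

Yes, G is 3-colorable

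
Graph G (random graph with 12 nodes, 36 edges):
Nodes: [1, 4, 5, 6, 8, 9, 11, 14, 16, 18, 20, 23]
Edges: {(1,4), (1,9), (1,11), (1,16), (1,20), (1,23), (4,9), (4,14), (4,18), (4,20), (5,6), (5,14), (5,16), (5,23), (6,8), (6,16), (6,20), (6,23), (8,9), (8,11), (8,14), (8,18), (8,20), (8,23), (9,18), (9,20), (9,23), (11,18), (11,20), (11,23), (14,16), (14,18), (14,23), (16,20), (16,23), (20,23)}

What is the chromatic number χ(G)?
χ(G) = 5

Clique number ω(G) = 4 (lower bound: χ ≥ ω).
Odd cycle [1, 16, 6, 8, 11] needs 3 colors (χ ≥ 3).
Vertex 20 is adjacent to every vertex of [1, 6, 8, 11, 16], which already need 3 colors among themselves, so 20 needs a new color (χ ≥ 4).
Vertex 23 is adjacent to every vertex of [1, 6, 8, 11, 16, 20], which already need 4 colors among themselves, so 23 needs a new color (χ ≥ 5).
The coloring below uses 5 colors, so χ(G) = 5.
A valid 5-coloring: color 1: [18, 23]; color 2: [14, 20]; color 3: [1, 5, 8]; color 4: [9, 11, 16]; color 5: [4, 6].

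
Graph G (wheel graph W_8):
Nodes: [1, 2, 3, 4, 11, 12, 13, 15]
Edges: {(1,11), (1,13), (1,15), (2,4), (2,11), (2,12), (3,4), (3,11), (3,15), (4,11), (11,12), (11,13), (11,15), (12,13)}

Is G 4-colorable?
A valid 4-coloring: color 1: [11]; color 2: [1, 2, 3]; color 3: [4, 13, 15]; color 4: [12].
(χ(G) = 4 ≤ 4.)

Yes, G is 4-colorable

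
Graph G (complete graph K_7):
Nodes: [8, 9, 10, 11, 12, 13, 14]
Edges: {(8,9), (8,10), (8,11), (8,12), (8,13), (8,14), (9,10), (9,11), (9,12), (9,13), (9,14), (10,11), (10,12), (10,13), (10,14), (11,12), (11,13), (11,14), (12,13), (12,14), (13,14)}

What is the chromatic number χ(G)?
χ(G) = 7

Clique number ω(G) = 7 (lower bound: χ ≥ ω).
The clique on [8, 9, 10, 11, 12, 13, 14] has size 7, forcing χ ≥ 7, and the coloring below uses 7 colors, so χ(G) = 7.
A valid 7-coloring: color 1: [12]; color 2: [11]; color 3: [9]; color 4: [10]; color 5: [14]; color 6: [8]; color 7: [13].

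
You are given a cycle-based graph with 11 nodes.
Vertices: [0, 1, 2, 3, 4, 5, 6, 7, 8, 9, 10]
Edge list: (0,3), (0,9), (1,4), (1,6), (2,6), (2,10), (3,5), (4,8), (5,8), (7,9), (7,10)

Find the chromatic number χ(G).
χ(G) = 3

Clique number ω(G) = 2 (lower bound: χ ≥ ω).
Odd cycle [10, 2, 6, 1, 4, 8, 5, 3, 0, 9, 7] needs 3 colors (χ ≥ 3).
The coloring below uses 3 colors, so χ(G) = 3.
A valid 3-coloring: color 1: [4, 5, 6, 9, 10]; color 2: [1, 2, 3, 7, 8]; color 3: [0].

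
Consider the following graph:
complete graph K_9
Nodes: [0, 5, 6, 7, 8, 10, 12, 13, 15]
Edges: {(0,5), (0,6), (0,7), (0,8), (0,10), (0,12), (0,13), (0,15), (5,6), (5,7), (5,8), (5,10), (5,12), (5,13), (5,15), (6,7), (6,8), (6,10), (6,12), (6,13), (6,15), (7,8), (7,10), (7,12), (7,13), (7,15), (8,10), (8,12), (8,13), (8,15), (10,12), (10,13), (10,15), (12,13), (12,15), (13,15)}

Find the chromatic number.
Clique number ω(G) = 9 (lower bound: χ ≥ ω).
The clique on [0, 5, 6, 7, 8, 10, 12, 13, 15] has size 9, forcing χ ≥ 9, and the coloring below uses 9 colors, so χ(G) = 9.
A valid 9-coloring: color 1: [8]; color 2: [5]; color 3: [15]; color 4: [12]; color 5: [6]; color 6: [7]; color 7: [13]; color 8: [0]; color 9: [10].

χ(G) = 9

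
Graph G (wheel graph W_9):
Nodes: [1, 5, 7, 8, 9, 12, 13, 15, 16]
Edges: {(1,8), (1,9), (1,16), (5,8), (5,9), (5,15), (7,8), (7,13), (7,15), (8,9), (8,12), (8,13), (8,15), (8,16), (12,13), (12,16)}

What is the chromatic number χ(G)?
Clique number ω(G) = 3 (lower bound: χ ≥ ω).
The clique on [1, 8, 16] has size 3, forcing χ ≥ 3, and the coloring below uses 3 colors, so χ(G) = 3.
A valid 3-coloring: color 1: [8]; color 2: [9, 13, 15, 16]; color 3: [1, 5, 7, 12].

χ(G) = 3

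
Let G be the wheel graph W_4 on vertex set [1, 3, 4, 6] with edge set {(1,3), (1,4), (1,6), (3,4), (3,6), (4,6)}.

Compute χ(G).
χ(G) = 4

Clique number ω(G) = 4 (lower bound: χ ≥ ω).
The clique on [1, 3, 4, 6] has size 4, forcing χ ≥ 4, and the coloring below uses 4 colors, so χ(G) = 4.
A valid 4-coloring: color 1: [6]; color 2: [1]; color 3: [3]; color 4: [4].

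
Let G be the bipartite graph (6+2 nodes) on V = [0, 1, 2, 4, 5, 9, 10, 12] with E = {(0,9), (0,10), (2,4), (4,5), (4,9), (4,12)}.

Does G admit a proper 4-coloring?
A valid 4-coloring: color 1: [0, 1, 4]; color 2: [2, 5, 9, 10, 12].
(χ(G) = 2 ≤ 4.)

Yes, G is 4-colorable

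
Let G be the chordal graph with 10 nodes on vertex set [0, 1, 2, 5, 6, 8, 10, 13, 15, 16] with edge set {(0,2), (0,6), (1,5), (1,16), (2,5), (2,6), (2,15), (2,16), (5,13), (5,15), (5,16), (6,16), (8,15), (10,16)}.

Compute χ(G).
Clique number ω(G) = 3 (lower bound: χ ≥ ω).
The clique on [1, 5, 16] has size 3, forcing χ ≥ 3, and the coloring below uses 3 colors, so χ(G) = 3.
A valid 3-coloring: color 1: [5, 6, 8, 10]; color 2: [0, 13, 15, 16]; color 3: [1, 2].

χ(G) = 3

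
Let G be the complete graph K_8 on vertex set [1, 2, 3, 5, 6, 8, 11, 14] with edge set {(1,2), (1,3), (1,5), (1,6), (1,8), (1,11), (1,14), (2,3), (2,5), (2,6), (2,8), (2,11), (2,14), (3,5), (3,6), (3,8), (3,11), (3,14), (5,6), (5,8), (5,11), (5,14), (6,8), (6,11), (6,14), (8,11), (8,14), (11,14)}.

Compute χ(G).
Clique number ω(G) = 8 (lower bound: χ ≥ ω).
The clique on [1, 2, 3, 5, 6, 8, 11, 14] has size 8, forcing χ ≥ 8, and the coloring below uses 8 colors, so χ(G) = 8.
A valid 8-coloring: color 1: [3]; color 2: [5]; color 3: [2]; color 4: [14]; color 5: [8]; color 6: [6]; color 7: [1]; color 8: [11].

χ(G) = 8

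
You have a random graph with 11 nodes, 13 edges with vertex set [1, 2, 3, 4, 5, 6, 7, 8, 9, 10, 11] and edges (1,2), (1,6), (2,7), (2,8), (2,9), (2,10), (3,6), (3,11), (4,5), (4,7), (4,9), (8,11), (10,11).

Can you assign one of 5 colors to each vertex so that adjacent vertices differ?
A valid 5-coloring: color 1: [2, 4, 6, 11]; color 2: [1, 3, 5, 7, 8, 9, 10].
(χ(G) = 2 ≤ 5.)

Yes, G is 5-colorable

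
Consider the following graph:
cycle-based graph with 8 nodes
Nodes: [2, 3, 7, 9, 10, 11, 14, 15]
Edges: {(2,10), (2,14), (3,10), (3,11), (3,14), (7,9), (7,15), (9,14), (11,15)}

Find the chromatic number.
Clique number ω(G) = 2 (lower bound: χ ≥ ω).
The graph is bipartite (no odd cycle), so 2 colors suffice: χ(G) = 2.
A valid 2-coloring: color 1: [2, 3, 9, 15]; color 2: [7, 10, 11, 14].

χ(G) = 2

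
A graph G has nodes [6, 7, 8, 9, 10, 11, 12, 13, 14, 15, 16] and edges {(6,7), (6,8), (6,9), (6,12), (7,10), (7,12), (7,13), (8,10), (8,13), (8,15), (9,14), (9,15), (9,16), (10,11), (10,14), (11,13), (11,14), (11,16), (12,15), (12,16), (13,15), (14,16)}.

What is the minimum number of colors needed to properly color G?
Clique number ω(G) = 3 (lower bound: χ ≥ ω).
The clique on [6, 7, 12] has size 3, forcing χ ≥ 3, and the coloring below uses 3 colors, so χ(G) = 3.
A valid 3-coloring: color 1: [8, 9, 11, 12]; color 2: [6, 10, 13, 16]; color 3: [7, 14, 15].

χ(G) = 3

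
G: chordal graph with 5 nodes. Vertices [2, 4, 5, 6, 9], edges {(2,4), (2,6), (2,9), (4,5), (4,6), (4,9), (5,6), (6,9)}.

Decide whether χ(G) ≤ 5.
A valid 5-coloring: color 1: [4]; color 2: [6]; color 3: [2, 5]; color 4: [9].
(χ(G) = 4 ≤ 5.)

Yes, G is 5-colorable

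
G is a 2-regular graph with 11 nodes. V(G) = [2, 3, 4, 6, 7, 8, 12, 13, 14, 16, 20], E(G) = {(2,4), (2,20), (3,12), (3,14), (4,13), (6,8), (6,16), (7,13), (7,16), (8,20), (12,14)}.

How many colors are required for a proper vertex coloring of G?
χ(G) = 3

Clique number ω(G) = 3 (lower bound: χ ≥ ω).
The clique on [3, 12, 14] has size 3, forcing χ ≥ 3, and the coloring below uses 3 colors, so χ(G) = 3.
A valid 3-coloring: color 1: [2, 3, 8, 13, 16]; color 2: [4, 6, 7, 14, 20]; color 3: [12].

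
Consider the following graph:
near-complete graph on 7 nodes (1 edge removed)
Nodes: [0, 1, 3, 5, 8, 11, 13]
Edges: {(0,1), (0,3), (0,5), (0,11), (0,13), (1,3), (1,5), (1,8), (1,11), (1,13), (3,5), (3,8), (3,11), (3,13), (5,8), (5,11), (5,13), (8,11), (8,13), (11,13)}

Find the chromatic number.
χ(G) = 6

Clique number ω(G) = 6 (lower bound: χ ≥ ω).
The clique on [0, 1, 3, 5, 11, 13] has size 6, forcing χ ≥ 6, and the coloring below uses 6 colors, so χ(G) = 6.
A valid 6-coloring: color 1: [11]; color 2: [1]; color 3: [5]; color 4: [3]; color 5: [13]; color 6: [0, 8].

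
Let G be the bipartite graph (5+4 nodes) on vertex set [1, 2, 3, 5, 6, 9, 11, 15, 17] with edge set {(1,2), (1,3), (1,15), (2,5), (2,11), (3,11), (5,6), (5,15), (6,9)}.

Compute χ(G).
χ(G) = 2

Clique number ω(G) = 2 (lower bound: χ ≥ ω).
The graph is bipartite (no odd cycle), so 2 colors suffice: χ(G) = 2.
A valid 2-coloring: color 1: [1, 5, 9, 11, 17]; color 2: [2, 3, 6, 15].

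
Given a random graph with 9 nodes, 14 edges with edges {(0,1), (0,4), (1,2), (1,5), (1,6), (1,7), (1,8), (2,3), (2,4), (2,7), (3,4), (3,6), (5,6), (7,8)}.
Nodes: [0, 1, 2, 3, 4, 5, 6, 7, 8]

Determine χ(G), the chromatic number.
χ(G) = 3

Clique number ω(G) = 3 (lower bound: χ ≥ ω).
The clique on [1, 5, 6] has size 3, forcing χ ≥ 3, and the coloring below uses 3 colors, so χ(G) = 3.
A valid 3-coloring: color 1: [1, 3]; color 2: [0, 2, 5, 8]; color 3: [4, 6, 7].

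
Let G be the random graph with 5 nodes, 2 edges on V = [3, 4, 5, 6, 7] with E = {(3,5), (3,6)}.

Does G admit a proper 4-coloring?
Yes, G is 4-colorable

A valid 4-coloring: color 1: [3, 4, 7]; color 2: [5, 6].
(χ(G) = 2 ≤ 4.)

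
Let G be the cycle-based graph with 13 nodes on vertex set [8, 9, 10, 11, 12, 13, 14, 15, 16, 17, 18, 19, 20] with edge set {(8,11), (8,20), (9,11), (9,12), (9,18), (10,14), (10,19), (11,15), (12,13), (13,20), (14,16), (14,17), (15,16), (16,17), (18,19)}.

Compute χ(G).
χ(G) = 3

Clique number ω(G) = 3 (lower bound: χ ≥ ω).
The clique on [14, 16, 17] has size 3, forcing χ ≥ 3, and the coloring below uses 3 colors, so χ(G) = 3.
A valid 3-coloring: color 1: [8, 9, 13, 14, 15, 19]; color 2: [10, 11, 12, 16, 18, 20]; color 3: [17].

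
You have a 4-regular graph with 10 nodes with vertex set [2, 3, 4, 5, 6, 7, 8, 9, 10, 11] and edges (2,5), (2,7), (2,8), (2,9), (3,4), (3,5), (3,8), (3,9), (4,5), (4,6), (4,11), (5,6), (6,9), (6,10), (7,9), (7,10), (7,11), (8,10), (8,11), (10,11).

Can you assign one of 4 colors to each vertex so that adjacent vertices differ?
A valid 4-coloring: color 1: [2, 3, 6, 11]; color 2: [5, 7, 8]; color 3: [4, 9, 10].
(χ(G) = 3 ≤ 4.)

Yes, G is 4-colorable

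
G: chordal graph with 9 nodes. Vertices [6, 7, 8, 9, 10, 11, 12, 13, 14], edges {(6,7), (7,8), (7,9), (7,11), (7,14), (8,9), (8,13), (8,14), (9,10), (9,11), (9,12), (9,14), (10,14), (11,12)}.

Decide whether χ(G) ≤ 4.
A valid 4-coloring: color 1: [6, 9, 13]; color 2: [7, 10, 12]; color 3: [8, 11]; color 4: [14].
(χ(G) = 4 ≤ 4.)

Yes, G is 4-colorable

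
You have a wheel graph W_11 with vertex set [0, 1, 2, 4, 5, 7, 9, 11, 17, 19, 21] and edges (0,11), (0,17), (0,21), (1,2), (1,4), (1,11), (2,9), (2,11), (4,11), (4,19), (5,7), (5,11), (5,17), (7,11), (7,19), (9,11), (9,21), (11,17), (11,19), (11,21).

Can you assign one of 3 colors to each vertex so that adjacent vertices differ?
A valid 3-coloring: color 1: [11]; color 2: [0, 1, 5, 9, 19]; color 3: [2, 4, 7, 17, 21].
(χ(G) = 3 ≤ 3.)

Yes, G is 3-colorable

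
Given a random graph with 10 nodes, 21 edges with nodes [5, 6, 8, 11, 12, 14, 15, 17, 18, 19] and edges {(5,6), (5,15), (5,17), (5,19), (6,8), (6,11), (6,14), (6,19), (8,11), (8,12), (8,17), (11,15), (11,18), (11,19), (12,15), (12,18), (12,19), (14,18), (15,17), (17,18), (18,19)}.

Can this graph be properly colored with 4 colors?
A valid 4-coloring: color 1: [5, 11, 12, 14]; color 2: [6, 15, 18]; color 3: [8, 19]; color 4: [17].
(χ(G) = 4 ≤ 4.)

Yes, G is 4-colorable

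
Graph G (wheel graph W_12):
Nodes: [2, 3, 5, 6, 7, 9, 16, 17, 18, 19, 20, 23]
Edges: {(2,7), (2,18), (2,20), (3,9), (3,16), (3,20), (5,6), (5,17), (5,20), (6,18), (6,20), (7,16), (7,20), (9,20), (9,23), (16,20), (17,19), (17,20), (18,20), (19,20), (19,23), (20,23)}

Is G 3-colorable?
Odd cycle [16, 3, 9, 23, 19, 17, 5, 6, 18, 2, 7] needs 3 colors (χ ≥ 3).
Vertex 20 is adjacent to every vertex of [2, 3, 5, 6, 7, 9, 16, 17, 18, 19, 23], which already need 3 colors among themselves, so 20 needs a new color (χ ≥ 4).
Hence χ(G) ≥ 4 > 3, so no proper 3-coloring exists.

No, G is not 3-colorable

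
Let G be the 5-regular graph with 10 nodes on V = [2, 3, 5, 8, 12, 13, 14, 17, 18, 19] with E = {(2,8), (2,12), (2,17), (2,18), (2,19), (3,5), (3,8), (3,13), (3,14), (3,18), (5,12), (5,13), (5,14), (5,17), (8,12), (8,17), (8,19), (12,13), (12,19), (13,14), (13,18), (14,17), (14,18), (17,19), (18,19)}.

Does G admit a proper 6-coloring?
A valid 6-coloring: color 1: [5, 8, 18]; color 2: [2, 14]; color 3: [3, 12, 17]; color 4: [13, 19].
(χ(G) = 4 ≤ 6.)

Yes, G is 6-colorable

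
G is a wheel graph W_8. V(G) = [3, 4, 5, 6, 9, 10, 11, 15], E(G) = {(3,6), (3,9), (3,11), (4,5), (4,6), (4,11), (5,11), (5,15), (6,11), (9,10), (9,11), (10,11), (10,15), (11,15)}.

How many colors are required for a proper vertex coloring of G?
Clique number ω(G) = 3 (lower bound: χ ≥ ω).
Odd cycle [4, 6, 3, 9, 10, 15, 5] needs 3 colors (χ ≥ 3).
Vertex 11 is adjacent to every vertex of [3, 4, 5, 6, 9, 10, 15], which already need 3 colors among themselves, so 11 needs a new color (χ ≥ 4).
The coloring below uses 4 colors, so χ(G) = 4.
A valid 4-coloring: color 1: [11]; color 2: [3, 4, 15]; color 3: [5, 6, 9]; color 4: [10].

χ(G) = 4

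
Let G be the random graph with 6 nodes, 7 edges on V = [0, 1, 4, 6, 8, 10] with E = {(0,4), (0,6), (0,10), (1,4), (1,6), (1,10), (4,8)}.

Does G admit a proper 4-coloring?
Yes, G is 4-colorable

A valid 4-coloring: color 1: [4, 6, 10]; color 2: [0, 1, 8].
(χ(G) = 2 ≤ 4.)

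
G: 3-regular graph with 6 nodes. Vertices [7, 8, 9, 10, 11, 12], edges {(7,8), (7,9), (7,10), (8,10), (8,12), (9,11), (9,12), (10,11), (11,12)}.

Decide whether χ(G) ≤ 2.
The clique on vertices [9, 11, 12] has size 3 > 2, so it alone needs 3 colors.

No, G is not 2-colorable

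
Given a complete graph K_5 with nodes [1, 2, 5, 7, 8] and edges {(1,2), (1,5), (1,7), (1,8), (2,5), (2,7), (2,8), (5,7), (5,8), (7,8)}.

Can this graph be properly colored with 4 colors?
No, G is not 4-colorable

The clique on vertices [1, 2, 5, 7, 8] has size 5 > 4, so it alone needs 5 colors.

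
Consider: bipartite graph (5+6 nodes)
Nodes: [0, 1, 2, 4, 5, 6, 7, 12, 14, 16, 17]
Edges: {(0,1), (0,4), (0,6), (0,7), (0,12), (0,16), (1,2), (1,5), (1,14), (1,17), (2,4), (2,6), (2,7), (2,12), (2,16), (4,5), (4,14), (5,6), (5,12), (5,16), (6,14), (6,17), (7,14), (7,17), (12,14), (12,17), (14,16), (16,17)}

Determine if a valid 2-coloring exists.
Yes, G is 2-colorable

A valid 2-coloring: color 1: [0, 2, 5, 14, 17]; color 2: [1, 4, 6, 7, 12, 16].
(χ(G) = 2 ≤ 2.)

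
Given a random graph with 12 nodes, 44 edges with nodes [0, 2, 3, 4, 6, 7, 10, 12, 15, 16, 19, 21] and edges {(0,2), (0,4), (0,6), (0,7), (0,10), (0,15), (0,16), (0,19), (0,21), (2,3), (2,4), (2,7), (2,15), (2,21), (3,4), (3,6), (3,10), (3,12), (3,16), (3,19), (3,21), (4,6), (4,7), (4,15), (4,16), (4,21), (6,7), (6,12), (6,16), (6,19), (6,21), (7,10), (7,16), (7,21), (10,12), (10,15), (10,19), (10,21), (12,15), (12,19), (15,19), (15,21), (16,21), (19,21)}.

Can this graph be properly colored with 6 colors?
A valid 6-coloring: color 1: [12, 21]; color 2: [0, 3]; color 3: [2, 6, 10]; color 4: [4, 19]; color 5: [7, 15]; color 6: [16].
(χ(G) = 6 ≤ 6.)

Yes, G is 6-colorable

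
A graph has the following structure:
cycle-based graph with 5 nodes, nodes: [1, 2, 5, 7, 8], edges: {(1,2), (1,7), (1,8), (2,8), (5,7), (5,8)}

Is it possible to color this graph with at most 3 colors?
Yes, G is 3-colorable

A valid 3-coloring: color 1: [1, 5]; color 2: [7, 8]; color 3: [2].
(χ(G) = 3 ≤ 3.)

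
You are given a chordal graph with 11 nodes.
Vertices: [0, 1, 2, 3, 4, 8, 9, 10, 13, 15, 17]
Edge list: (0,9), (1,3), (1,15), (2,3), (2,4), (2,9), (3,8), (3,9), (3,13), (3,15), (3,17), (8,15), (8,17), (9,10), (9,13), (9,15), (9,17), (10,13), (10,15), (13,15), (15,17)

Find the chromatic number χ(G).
χ(G) = 4

Clique number ω(G) = 4 (lower bound: χ ≥ ω).
The clique on [9, 10, 13, 15] has size 4, forcing χ ≥ 4, and the coloring below uses 4 colors, so χ(G) = 4.
A valid 4-coloring: color 1: [1, 4, 8, 9]; color 2: [0, 3, 10]; color 3: [2, 15]; color 4: [13, 17].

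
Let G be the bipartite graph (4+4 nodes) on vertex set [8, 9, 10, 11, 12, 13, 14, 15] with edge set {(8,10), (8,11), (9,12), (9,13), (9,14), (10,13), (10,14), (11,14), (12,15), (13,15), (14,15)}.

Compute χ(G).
Clique number ω(G) = 2 (lower bound: χ ≥ ω).
The graph is bipartite (no odd cycle), so 2 colors suffice: χ(G) = 2.
A valid 2-coloring: color 1: [8, 12, 13, 14]; color 2: [9, 10, 11, 15].

χ(G) = 2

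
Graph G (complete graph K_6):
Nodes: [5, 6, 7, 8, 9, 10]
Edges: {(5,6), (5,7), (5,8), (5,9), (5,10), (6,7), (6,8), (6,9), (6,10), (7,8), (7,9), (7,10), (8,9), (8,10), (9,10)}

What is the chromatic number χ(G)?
χ(G) = 6

Clique number ω(G) = 6 (lower bound: χ ≥ ω).
The clique on [5, 6, 7, 8, 9, 10] has size 6, forcing χ ≥ 6, and the coloring below uses 6 colors, so χ(G) = 6.
A valid 6-coloring: color 1: [8]; color 2: [5]; color 3: [9]; color 4: [10]; color 5: [6]; color 6: [7].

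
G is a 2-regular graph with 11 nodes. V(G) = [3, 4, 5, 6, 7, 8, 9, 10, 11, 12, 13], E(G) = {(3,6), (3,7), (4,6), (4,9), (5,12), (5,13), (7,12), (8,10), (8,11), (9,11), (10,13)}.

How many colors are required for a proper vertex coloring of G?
Clique number ω(G) = 2 (lower bound: χ ≥ ω).
Odd cycle [6, 4, 9, 11, 8, 10, 13, 5, 12, 7, 3] needs 3 colors (χ ≥ 3).
The coloring below uses 3 colors, so χ(G) = 3.
A valid 3-coloring: color 1: [4, 5, 7, 10, 11]; color 2: [6, 8, 9, 12, 13]; color 3: [3].

χ(G) = 3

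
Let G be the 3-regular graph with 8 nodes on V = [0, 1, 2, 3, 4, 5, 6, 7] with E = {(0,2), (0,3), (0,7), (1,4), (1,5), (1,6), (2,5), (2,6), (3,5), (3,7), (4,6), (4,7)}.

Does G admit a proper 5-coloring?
A valid 5-coloring: color 1: [0, 4, 5]; color 2: [3, 6]; color 3: [1, 2, 7].
(χ(G) = 3 ≤ 5.)

Yes, G is 5-colorable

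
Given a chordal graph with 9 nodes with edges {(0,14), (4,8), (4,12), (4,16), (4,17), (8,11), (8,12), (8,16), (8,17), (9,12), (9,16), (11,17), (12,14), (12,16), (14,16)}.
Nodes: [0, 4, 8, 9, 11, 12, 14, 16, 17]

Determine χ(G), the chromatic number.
Clique number ω(G) = 4 (lower bound: χ ≥ ω).
The clique on [4, 8, 12, 16] has size 4, forcing χ ≥ 4, and the coloring below uses 4 colors, so χ(G) = 4.
A valid 4-coloring: color 1: [0, 12, 17]; color 2: [8, 9, 14]; color 3: [11, 16]; color 4: [4].

χ(G) = 4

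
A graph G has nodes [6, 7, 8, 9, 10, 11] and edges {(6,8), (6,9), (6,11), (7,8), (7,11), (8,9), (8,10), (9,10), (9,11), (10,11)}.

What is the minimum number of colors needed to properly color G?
χ(G) = 3

Clique number ω(G) = 3 (lower bound: χ ≥ ω).
The clique on [8, 9, 10] has size 3, forcing χ ≥ 3, and the coloring below uses 3 colors, so χ(G) = 3.
A valid 3-coloring: color 1: [8, 11]; color 2: [7, 9]; color 3: [6, 10].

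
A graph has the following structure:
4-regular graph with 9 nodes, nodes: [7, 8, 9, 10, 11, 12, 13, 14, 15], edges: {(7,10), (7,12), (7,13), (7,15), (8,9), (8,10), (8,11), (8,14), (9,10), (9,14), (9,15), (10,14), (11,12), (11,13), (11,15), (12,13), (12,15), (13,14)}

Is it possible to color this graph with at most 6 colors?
Yes, G is 6-colorable

A valid 6-coloring: color 1: [8, 12]; color 2: [7, 9, 11]; color 3: [10, 13, 15]; color 4: [14].
(χ(G) = 4 ≤ 6.)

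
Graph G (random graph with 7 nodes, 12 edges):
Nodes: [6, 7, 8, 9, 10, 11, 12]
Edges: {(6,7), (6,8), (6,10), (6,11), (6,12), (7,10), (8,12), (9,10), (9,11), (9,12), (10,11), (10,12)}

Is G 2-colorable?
No, G is not 2-colorable

The clique on vertices [9, 10, 11] has size 3 > 2, so it alone needs 3 colors.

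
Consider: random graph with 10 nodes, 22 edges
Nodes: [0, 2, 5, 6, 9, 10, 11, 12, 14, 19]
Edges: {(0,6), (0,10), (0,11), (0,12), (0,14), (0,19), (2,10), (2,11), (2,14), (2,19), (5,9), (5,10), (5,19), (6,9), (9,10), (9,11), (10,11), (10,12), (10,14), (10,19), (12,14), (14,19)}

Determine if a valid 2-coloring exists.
The clique on vertices [0, 10, 14, 19] has size 4 > 2, so it alone needs 4 colors.

No, G is not 2-colorable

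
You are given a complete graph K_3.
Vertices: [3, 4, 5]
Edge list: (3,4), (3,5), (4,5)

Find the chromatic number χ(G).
χ(G) = 3

Clique number ω(G) = 3 (lower bound: χ ≥ ω).
The clique on [3, 4, 5] has size 3, forcing χ ≥ 3, and the coloring below uses 3 colors, so χ(G) = 3.
A valid 3-coloring: color 1: [3]; color 2: [5]; color 3: [4].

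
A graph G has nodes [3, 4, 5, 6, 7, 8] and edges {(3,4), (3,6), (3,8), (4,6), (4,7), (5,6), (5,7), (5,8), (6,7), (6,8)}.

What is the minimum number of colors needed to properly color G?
Clique number ω(G) = 3 (lower bound: χ ≥ ω).
Odd cycle [3, 8, 5, 7, 4] needs 3 colors (χ ≥ 3).
Vertex 6 is adjacent to every vertex of [3, 4, 5, 7, 8], which already need 3 colors among themselves, so 6 needs a new color (χ ≥ 4).
The coloring below uses 4 colors, so χ(G) = 4.
A valid 4-coloring: color 1: [6]; color 2: [3, 7]; color 3: [4, 8]; color 4: [5].

χ(G) = 4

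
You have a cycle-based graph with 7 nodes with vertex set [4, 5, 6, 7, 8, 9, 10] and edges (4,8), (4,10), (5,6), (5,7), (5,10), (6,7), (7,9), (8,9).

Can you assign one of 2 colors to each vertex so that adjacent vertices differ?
No, G is not 2-colorable

The clique on vertices [5, 6, 7] has size 3 > 2, so it alone needs 3 colors.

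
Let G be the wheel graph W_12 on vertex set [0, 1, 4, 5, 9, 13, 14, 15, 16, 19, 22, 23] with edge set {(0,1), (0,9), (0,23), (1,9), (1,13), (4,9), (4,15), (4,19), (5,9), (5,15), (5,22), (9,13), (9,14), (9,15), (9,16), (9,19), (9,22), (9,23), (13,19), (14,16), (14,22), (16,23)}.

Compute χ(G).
Clique number ω(G) = 3 (lower bound: χ ≥ ω).
Odd cycle [19, 4, 15, 5, 22, 14, 16, 23, 0, 1, 13] needs 3 colors (χ ≥ 3).
Vertex 9 is adjacent to every vertex of [0, 1, 4, 5, 13, 14, 15, 16, 19, 22, 23], which already need 3 colors among themselves, so 9 needs a new color (χ ≥ 4).
The coloring below uses 4 colors, so χ(G) = 4.
A valid 4-coloring: color 1: [9]; color 2: [1, 15, 16, 19, 22]; color 3: [4, 5, 13, 14, 23]; color 4: [0].

χ(G) = 4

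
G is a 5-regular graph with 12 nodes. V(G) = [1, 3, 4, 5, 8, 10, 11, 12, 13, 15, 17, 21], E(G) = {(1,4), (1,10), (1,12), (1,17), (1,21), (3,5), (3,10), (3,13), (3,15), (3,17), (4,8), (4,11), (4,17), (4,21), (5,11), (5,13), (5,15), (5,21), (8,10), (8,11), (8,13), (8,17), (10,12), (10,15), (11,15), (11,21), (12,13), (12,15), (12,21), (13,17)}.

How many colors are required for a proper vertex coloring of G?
Clique number ω(G) = 3 (lower bound: χ ≥ ω).
Odd cycle [11, 8, 17, 1, 21] needs 3 colors (χ ≥ 3).
Vertex 4 is adjacent to every vertex of [1, 8, 11, 17, 21], which already need 3 colors among themselves, so 4 needs a new color (χ ≥ 4).
The coloring below uses 4 colors, so χ(G) = 4.
A valid 4-coloring: color 1: [1, 5, 8]; color 2: [15, 17, 21]; color 3: [3, 11, 12]; color 4: [4, 10, 13].

χ(G) = 4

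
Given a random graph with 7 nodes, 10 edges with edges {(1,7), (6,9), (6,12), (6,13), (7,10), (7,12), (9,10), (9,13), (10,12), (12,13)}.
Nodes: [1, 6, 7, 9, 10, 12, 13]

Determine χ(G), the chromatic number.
χ(G) = 3

Clique number ω(G) = 3 (lower bound: χ ≥ ω).
The clique on [7, 10, 12] has size 3, forcing χ ≥ 3, and the coloring below uses 3 colors, so χ(G) = 3.
A valid 3-coloring: color 1: [1, 9, 12]; color 2: [7, 13]; color 3: [6, 10].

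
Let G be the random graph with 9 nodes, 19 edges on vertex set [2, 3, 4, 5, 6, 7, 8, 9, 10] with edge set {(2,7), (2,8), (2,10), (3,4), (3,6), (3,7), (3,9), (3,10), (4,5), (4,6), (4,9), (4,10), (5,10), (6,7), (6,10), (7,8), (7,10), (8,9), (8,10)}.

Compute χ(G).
Clique number ω(G) = 4 (lower bound: χ ≥ ω).
The clique on [3, 4, 6, 10] has size 4, forcing χ ≥ 4, and the coloring below uses 4 colors, so χ(G) = 4.
A valid 4-coloring: color 1: [9, 10]; color 2: [3, 5, 8]; color 3: [4, 7]; color 4: [2, 6].

χ(G) = 4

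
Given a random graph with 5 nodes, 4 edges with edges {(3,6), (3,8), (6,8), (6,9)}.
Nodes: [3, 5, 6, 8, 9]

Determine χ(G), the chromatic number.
χ(G) = 3

Clique number ω(G) = 3 (lower bound: χ ≥ ω).
The clique on [3, 6, 8] has size 3, forcing χ ≥ 3, and the coloring below uses 3 colors, so χ(G) = 3.
A valid 3-coloring: color 1: [5, 6]; color 2: [3, 9]; color 3: [8].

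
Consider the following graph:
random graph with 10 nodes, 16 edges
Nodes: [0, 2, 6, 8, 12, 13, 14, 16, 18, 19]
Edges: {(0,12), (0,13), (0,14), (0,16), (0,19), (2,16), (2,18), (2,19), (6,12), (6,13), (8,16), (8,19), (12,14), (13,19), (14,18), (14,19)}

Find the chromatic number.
χ(G) = 3

Clique number ω(G) = 3 (lower bound: χ ≥ ω).
The clique on [0, 13, 19] has size 3, forcing χ ≥ 3, and the coloring below uses 3 colors, so χ(G) = 3.
A valid 3-coloring: color 1: [0, 2, 6, 8]; color 2: [12, 16, 18, 19]; color 3: [13, 14].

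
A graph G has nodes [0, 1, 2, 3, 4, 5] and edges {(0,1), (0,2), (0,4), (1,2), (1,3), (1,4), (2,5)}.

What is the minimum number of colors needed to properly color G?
χ(G) = 3

Clique number ω(G) = 3 (lower bound: χ ≥ ω).
The clique on [0, 1, 2] has size 3, forcing χ ≥ 3, and the coloring below uses 3 colors, so χ(G) = 3.
A valid 3-coloring: color 1: [1, 5]; color 2: [0, 3]; color 3: [2, 4].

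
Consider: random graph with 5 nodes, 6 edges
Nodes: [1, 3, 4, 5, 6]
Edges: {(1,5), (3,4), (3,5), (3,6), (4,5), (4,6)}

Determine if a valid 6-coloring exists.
A valid 6-coloring: color 1: [1, 4]; color 2: [5, 6]; color 3: [3].
(χ(G) = 3 ≤ 6.)

Yes, G is 6-colorable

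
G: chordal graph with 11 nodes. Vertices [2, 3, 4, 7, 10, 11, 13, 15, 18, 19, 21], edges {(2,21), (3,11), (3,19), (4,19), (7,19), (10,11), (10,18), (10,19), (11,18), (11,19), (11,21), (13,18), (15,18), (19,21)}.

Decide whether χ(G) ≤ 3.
A valid 3-coloring: color 1: [2, 18, 19]; color 2: [4, 7, 11, 13, 15]; color 3: [3, 10, 21].
(χ(G) = 3 ≤ 3.)

Yes, G is 3-colorable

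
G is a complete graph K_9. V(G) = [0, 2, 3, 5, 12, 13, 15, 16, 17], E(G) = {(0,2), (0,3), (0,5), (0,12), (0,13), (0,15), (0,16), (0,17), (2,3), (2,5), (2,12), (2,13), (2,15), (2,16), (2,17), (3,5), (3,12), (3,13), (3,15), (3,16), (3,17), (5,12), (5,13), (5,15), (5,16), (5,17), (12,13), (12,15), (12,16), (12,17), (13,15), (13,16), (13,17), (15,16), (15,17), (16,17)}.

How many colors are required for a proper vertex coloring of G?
χ(G) = 9

Clique number ω(G) = 9 (lower bound: χ ≥ ω).
The clique on [0, 2, 3, 5, 12, 13, 15, 16, 17] has size 9, forcing χ ≥ 9, and the coloring below uses 9 colors, so χ(G) = 9.
A valid 9-coloring: color 1: [2]; color 2: [3]; color 3: [12]; color 4: [16]; color 5: [17]; color 6: [13]; color 7: [15]; color 8: [0]; color 9: [5].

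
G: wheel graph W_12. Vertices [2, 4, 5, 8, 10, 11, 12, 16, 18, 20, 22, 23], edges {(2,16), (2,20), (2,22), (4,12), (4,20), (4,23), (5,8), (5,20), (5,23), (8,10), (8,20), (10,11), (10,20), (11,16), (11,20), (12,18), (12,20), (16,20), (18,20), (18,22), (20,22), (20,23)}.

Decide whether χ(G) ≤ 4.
A valid 4-coloring: color 1: [20]; color 2: [8, 12, 16, 22, 23]; color 3: [2, 4, 5, 11, 18]; color 4: [10].
(χ(G) = 4 ≤ 4.)

Yes, G is 4-colorable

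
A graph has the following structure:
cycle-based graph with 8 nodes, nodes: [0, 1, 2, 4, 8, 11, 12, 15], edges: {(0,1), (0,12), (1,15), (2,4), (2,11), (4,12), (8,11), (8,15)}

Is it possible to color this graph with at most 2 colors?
Yes, G is 2-colorable

A valid 2-coloring: color 1: [0, 4, 11, 15]; color 2: [1, 2, 8, 12].
(χ(G) = 2 ≤ 2.)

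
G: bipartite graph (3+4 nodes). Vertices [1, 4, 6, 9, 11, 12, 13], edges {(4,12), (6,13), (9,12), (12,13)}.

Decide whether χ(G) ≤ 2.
A valid 2-coloring: color 1: [1, 6, 11, 12]; color 2: [4, 9, 13].
(χ(G) = 2 ≤ 2.)

Yes, G is 2-colorable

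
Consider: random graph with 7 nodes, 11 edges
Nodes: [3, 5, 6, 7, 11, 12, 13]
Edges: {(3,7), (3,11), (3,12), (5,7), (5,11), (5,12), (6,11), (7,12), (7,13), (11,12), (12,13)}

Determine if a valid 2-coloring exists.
No, G is not 2-colorable

The clique on vertices [3, 11, 12] has size 3 > 2, so it alone needs 3 colors.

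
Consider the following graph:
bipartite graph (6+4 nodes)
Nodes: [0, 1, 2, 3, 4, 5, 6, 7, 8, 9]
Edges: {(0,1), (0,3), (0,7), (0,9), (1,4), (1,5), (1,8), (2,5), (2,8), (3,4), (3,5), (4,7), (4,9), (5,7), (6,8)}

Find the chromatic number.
Clique number ω(G) = 2 (lower bound: χ ≥ ω).
The graph is bipartite (no odd cycle), so 2 colors suffice: χ(G) = 2.
A valid 2-coloring: color 1: [1, 2, 3, 6, 7, 9]; color 2: [0, 4, 5, 8].

χ(G) = 2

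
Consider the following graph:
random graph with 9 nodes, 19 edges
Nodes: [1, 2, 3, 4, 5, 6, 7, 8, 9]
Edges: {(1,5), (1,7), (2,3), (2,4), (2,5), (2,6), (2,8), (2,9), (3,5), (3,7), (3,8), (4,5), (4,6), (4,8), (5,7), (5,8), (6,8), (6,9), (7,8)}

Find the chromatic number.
Clique number ω(G) = 4 (lower bound: χ ≥ ω).
The clique on [2, 3, 5, 8] has size 4, forcing χ ≥ 4, and the coloring below uses 4 colors, so χ(G) = 4.
A valid 4-coloring: color 1: [5, 6]; color 2: [2, 7]; color 3: [1, 8, 9]; color 4: [3, 4].

χ(G) = 4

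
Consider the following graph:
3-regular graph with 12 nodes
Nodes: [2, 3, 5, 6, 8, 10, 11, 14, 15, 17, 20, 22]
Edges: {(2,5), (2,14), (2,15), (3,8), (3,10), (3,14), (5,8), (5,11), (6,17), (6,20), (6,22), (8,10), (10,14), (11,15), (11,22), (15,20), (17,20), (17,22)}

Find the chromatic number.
χ(G) = 3

Clique number ω(G) = 3 (lower bound: χ ≥ ω).
The clique on [3, 8, 10] has size 3, forcing χ ≥ 3, and the coloring below uses 3 colors, so χ(G) = 3.
A valid 3-coloring: color 1: [2, 3, 11, 17]; color 2: [6, 8, 14, 15]; color 3: [5, 10, 20, 22].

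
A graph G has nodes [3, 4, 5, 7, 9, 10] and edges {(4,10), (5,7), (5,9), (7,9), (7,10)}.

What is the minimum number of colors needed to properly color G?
χ(G) = 3

Clique number ω(G) = 3 (lower bound: χ ≥ ω).
The clique on [5, 7, 9] has size 3, forcing χ ≥ 3, and the coloring below uses 3 colors, so χ(G) = 3.
A valid 3-coloring: color 1: [3, 4, 7]; color 2: [5, 10]; color 3: [9].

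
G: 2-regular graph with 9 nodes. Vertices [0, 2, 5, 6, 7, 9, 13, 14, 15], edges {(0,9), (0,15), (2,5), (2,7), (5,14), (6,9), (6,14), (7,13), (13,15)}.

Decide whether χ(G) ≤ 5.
Yes, G is 5-colorable

A valid 5-coloring: color 1: [5, 6, 7, 15]; color 2: [0, 2, 13, 14]; color 3: [9].
(χ(G) = 3 ≤ 5.)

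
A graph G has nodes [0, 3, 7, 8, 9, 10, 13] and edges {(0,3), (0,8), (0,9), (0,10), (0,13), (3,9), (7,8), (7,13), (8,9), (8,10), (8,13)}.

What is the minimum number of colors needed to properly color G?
Clique number ω(G) = 3 (lower bound: χ ≥ ω).
The clique on [0, 8, 9] has size 3, forcing χ ≥ 3, and the coloring below uses 3 colors, so χ(G) = 3.
A valid 3-coloring: color 1: [3, 8]; color 2: [0, 7]; color 3: [9, 10, 13].

χ(G) = 3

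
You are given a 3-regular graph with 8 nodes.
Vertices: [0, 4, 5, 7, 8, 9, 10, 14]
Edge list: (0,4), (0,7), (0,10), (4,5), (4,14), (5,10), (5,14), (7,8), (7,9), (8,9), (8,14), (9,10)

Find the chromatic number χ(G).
χ(G) = 3

Clique number ω(G) = 3 (lower bound: χ ≥ ω).
The clique on [4, 5, 14] has size 3, forcing χ ≥ 3, and the coloring below uses 3 colors, so χ(G) = 3.
A valid 3-coloring: color 1: [0, 9, 14]; color 2: [4, 8, 10]; color 3: [5, 7].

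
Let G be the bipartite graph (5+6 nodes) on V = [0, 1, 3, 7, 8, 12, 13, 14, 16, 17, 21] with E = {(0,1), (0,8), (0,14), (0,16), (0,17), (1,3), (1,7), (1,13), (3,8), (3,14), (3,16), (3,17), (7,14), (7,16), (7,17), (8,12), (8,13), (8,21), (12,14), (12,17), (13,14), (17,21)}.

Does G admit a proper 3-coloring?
Yes, G is 3-colorable

A valid 3-coloring: color 1: [1, 8, 14, 16, 17]; color 2: [0, 3, 7, 12, 13, 21].
(χ(G) = 2 ≤ 3.)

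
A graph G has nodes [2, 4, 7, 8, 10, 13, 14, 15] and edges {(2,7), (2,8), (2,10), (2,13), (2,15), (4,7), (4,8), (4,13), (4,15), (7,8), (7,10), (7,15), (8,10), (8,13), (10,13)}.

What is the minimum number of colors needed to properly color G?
Clique number ω(G) = 4 (lower bound: χ ≥ ω).
The clique on [2, 8, 10, 13] has size 4, forcing χ ≥ 4, and the coloring below uses 4 colors, so χ(G) = 4.
A valid 4-coloring: color 1: [2, 4, 14]; color 2: [7, 13]; color 3: [8, 15]; color 4: [10].

χ(G) = 4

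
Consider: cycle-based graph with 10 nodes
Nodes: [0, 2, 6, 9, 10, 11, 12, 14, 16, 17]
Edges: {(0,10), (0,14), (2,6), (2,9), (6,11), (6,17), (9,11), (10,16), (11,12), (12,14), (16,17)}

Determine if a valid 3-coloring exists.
Yes, G is 3-colorable

A valid 3-coloring: color 1: [2, 10, 11, 14, 17]; color 2: [0, 6, 9, 12, 16].
(χ(G) = 2 ≤ 3.)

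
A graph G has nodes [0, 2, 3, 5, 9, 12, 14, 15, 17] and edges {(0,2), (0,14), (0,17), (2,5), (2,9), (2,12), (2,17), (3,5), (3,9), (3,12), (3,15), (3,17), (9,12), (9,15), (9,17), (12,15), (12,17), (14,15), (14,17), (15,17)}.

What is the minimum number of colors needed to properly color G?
χ(G) = 5

Clique number ω(G) = 5 (lower bound: χ ≥ ω).
The clique on [3, 9, 12, 15, 17] has size 5, forcing χ ≥ 5, and the coloring below uses 5 colors, so χ(G) = 5.
A valid 5-coloring: color 1: [5, 17]; color 2: [12, 14]; color 3: [2, 3]; color 4: [0, 9]; color 5: [15].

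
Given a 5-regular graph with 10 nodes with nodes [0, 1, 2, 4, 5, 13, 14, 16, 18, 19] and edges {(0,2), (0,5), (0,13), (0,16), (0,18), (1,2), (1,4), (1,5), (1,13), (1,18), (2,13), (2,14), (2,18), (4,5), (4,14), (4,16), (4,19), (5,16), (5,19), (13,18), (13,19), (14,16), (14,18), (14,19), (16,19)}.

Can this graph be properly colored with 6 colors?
Yes, G is 6-colorable

A valid 6-coloring: color 1: [18, 19]; color 2: [0, 1, 14]; color 3: [2, 5]; color 4: [13, 16]; color 5: [4].
(χ(G) = 4 ≤ 6.)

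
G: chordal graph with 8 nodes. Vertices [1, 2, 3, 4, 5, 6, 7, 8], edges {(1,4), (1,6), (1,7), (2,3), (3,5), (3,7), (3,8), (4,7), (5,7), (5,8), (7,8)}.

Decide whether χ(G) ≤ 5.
Yes, G is 5-colorable

A valid 5-coloring: color 1: [2, 6, 7]; color 2: [1, 3]; color 3: [4, 8]; color 4: [5].
(χ(G) = 4 ≤ 5.)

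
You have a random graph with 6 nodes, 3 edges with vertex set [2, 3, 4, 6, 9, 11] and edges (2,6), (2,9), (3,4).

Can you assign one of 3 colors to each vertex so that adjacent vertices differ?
Yes, G is 3-colorable

A valid 3-coloring: color 1: [2, 4, 11]; color 2: [3, 6, 9].
(χ(G) = 2 ≤ 3.)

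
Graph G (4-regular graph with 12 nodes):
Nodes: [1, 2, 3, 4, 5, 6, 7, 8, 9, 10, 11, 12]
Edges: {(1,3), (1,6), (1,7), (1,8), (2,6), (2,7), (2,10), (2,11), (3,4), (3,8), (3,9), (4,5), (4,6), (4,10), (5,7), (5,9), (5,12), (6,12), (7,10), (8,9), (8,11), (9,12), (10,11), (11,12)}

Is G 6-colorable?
Yes, G is 6-colorable

A valid 6-coloring: color 1: [1, 5, 11]; color 2: [6, 7, 9]; color 3: [3, 10, 12]; color 4: [2, 4, 8].
(χ(G) = 4 ≤ 6.)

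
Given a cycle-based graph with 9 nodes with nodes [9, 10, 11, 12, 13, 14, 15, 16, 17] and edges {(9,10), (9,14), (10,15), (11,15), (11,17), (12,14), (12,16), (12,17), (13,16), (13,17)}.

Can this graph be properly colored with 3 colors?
A valid 3-coloring: color 1: [9, 12, 13, 15]; color 2: [10, 14, 16, 17]; color 3: [11].
(χ(G) = 3 ≤ 3.)

Yes, G is 3-colorable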